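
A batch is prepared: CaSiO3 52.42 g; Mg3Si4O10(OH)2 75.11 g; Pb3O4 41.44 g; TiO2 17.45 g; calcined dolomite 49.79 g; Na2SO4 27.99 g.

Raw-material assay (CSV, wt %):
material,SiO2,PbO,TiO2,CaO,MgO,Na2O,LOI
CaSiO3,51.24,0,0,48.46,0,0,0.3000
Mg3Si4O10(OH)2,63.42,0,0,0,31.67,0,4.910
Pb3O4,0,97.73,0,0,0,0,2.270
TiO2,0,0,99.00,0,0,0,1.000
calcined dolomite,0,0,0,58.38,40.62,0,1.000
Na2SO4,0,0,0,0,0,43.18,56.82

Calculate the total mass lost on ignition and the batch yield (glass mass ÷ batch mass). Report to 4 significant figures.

LOI loss = 21.36 g; glass = 242.8 g; yield = 91.91%

Mid-chain values are printed, rounded to four significant figures, when written out — the working math runs at full precision at every stage; each reported number undergoes a single rounding. All derived quantities are recomputed in exact precision (net glass mass, the totals, yield, six oxide percentages, LOI) starting from the weights per 242.8 g of glass as given in the problem or answer text.
Ignition loss by material:
  CaSiO3: 52.42 × 0.003000 = 0.1573 g
  Mg3Si4O10(OH)2: 75.11 × 0.04910 = 3.688 g
  Pb3O4: 41.44 × 0.02270 = 0.9407 g
  TiO2: 17.45 × 0.01000 = 0.1745 g
  calcined dolomite: 49.79 × 0.01000 = 0.4979 g
  Na2SO4: 27.99 × 0.5682 = 15.90 g
Total LOI = 21.36 g
Glass = batch − LOI = 264.2 − 21.36 = 242.8 g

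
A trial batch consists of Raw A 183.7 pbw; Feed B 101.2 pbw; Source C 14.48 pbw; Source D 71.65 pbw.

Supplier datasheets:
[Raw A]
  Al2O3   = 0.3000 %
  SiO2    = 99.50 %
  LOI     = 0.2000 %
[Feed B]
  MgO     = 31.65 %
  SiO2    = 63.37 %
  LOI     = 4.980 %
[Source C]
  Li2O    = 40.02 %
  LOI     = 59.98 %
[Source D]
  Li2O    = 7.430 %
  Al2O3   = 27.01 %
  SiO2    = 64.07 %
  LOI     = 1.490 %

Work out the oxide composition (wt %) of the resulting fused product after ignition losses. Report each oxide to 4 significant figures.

In-progress results are displayed rounded off to 4 significant figures at each printed step. Each numeric step maintains full float precision through the solve; every reported value is rounded exactly once — derived quantities (ignition loss, glass mass, four oxide percentages, yield, totals) are computed starting from the weights on 355.9 pbw of glass in full precision, exactly as shown in problem or answer.
Mass of each oxide from the mix:
  MgO: 101.2·0.3165 = 32.03 pbw
  Li2O: 14.48·0.4002 + 71.65·0.07430 = 11.12 pbw
  Al2O3: 183.7·0.003000 + 71.65·0.2701 = 19.90 pbw
  SiO2: 183.7·0.9950 + 101.2·0.6337 + 71.65·0.6407 = 292.8 pbw
LOI: 183.7·0.002000 + 101.2·0.04980 + 14.48·0.5998 + 71.65·0.01490 = 15.16 pbw
Glass mass = batch − LOI = 371.0 − 15.16 = 355.9 pbw (= Σ oxide masses)
wt % = oxide mass / glass mass × 100

Glass mass = 355.9 pbw (batch 371.0 − LOI 15.16).
Composition: MgO 9.000%, Li2O 3.124%, Al2O3 5.593%, SiO2 82.28%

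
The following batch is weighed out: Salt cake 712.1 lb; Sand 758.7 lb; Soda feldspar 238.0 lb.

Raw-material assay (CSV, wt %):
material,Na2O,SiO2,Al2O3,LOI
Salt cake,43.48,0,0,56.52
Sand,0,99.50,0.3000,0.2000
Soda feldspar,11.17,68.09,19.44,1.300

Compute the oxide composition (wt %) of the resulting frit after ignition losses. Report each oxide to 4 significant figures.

Glass mass = 1302 lb (batch 1709 − LOI 407.1).
Composition: Na2O 25.83%, SiO2 70.44%, Al2O3 3.729%

Full precision is kept from start to finish. Working values are rounded off to 4 significant figures wherever printed; each reported result is rounded just once — all derived quantities, which include net glass mass, LOI, totals, yield, the three compositions, are recomputed in full precision, exactly as shown in problem or answer, from the weighed amounts per 1302 lb of glass.
Per-oxide mass from batch:
  Na2O: 712.1·0.4348 + 238.0·0.1117 = 336.2 lb
  SiO2: 758.7·0.9950 + 238.0·0.6809 = 917.0 lb
  Al2O3: 758.7·0.003000 + 238.0·0.1944 = 48.54 lb
LOI: 712.1·0.5652 + 758.7·0.002000 + 238.0·0.01300 = 407.1 lb
The glass mass, total less LOI, = 1709 − 407.1 = 1302 lb (equal to the oxide-mass sum)
each oxide over glass, ×100, is wt %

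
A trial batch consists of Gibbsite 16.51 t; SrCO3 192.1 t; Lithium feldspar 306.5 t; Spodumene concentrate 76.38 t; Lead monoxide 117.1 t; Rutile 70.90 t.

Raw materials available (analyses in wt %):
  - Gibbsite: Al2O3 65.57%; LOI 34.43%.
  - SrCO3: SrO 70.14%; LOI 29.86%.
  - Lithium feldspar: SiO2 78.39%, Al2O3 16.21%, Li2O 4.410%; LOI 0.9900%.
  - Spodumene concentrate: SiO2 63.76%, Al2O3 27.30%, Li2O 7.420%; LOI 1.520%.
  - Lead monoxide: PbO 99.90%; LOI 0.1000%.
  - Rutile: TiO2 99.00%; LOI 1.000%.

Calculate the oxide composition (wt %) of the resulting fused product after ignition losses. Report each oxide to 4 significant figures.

Values along the way are displayed (rounded to 4 significant digits) in the printout. Each numeric step holds full float precision in every operation — every reported result is rounded once only — the derived quantities (ignition loss, the six compositions, yield, totals, net glass mass) are rebuilt in exact precision from the weighed amounts at 711.4 t of glass as given in question or answer.
Delivered oxide masses:
  TiO2: 70.90·0.9900 = 70.19 t
  SiO2: 306.5·0.7839 + 76.38·0.6376 = 289.0 t
  PbO: 117.1·0.9990 = 117.0 t
  Al2O3: 16.51·0.6557 + 306.5·0.1621 + 76.38·0.2730 = 81.36 t
  Li2O: 306.5·0.04410 + 76.38·0.07420 = 19.18 t
  SrO: 192.1·0.7014 = 134.7 t
LOI: 16.51·0.3443 + 192.1·0.2986 + 306.5·0.009900 + 76.38·0.01520 + 117.1·0.001000 + 70.90·0.01000 = 68.07 t
Resulting glass, batch − LOI: 779.5 − 68.07 = 711.4 t (equal to the oxide-mass sum)
wt %: oxide over glass, times 100

Glass mass = 711.4 t (batch 779.5 − LOI 68.07).
Composition: TiO2 9.866%, SiO2 40.62%, PbO 16.44%, Al2O3 11.44%, Li2O 2.697%, SrO 18.94%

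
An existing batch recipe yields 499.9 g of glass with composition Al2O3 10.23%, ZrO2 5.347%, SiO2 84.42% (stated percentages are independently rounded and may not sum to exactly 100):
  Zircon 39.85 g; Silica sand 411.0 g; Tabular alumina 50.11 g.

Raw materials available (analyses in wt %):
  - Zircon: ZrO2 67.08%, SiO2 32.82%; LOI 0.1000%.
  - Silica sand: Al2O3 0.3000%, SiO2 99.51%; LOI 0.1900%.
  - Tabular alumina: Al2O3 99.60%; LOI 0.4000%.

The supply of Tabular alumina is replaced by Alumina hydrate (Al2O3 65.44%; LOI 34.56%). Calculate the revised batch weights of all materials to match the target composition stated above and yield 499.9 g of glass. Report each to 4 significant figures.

Revised batch per 499.9 g glass:
  Zircon: 39.85 g
  Silica sand: 411.0 g
  Alumina hydrate: 76.26 g
Total batch = 527.1 g; LOI loss = 27.18 g

Exact precision is kept all the way through — working values are displayed, rounded to four significant digits, as written; every reported number is rounded just once — derived quantities, including the three compositions, the totals, LOI, the yield, net glass mass, are computed from the weighed amounts on 499.9 g of glass at full float precision, as written in the question or the answer.
Oxide-by-oxide targets in 499.9 g glass:
  Al2O3: 10.23% × 499.9 = 51.14 g
  ZrO2: 5.347% × 499.9 = 26.73 g
  SiO2: 84.42% × 499.9 = 422.0 g
Sums-versus-targets review from the weights as reported, versus the basis set out (target by target, the sums agree within answer rounding):
  Al2O3: 411.0·0.003000 + 76.26·0.6544 = 51.14 g (target 51.14 g)
  ZrO2: 39.85·0.6708 = 26.73 g (target 26.73 g)
  SiO2: 39.85·0.3282 + 411.0·0.9951 = 422.1 g (target 422.0 g)
Mass balance on the glass: batch Σ − ignition loss = 499.9 g (summing oxide targets gives 499.9 g; the stated basis being 499.9 g — differing by rounding only).
Adding the batch up: Σ batch = 527.1 g; loss to ignition Σ batch·LOI = 27.18 g; yield, glass over the total, = 94.84%.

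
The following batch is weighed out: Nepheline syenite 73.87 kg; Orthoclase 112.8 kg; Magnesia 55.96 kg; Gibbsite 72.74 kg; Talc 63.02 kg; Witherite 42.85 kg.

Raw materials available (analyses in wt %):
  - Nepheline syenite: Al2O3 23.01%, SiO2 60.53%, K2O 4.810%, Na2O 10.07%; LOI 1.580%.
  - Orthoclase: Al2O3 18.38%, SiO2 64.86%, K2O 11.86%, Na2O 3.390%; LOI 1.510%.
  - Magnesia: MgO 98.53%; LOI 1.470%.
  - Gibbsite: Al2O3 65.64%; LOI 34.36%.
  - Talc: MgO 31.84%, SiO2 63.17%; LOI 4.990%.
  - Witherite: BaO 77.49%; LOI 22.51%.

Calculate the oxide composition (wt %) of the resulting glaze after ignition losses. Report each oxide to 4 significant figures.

Mid-chain values are displayed rounded to four significant digits on the page — all internal work keeps exact precision through every step — each reported figure is rounded once only. The derived quantities (six oxide percentages, glass mass, totals, the yield, ignition loss) are rebuilt starting from the weights on 379.8 kg of glass in full float precision, exactly as printed in the problem or answer text.
Oxide-by-oxide delivered mass:
  MgO: 55.96·0.9853 + 63.02·0.3184 = 75.20 kg
  Al2O3: 73.87·0.2301 + 112.8·0.1838 + 72.74·0.6564 = 85.48 kg
  SiO2: 73.87·0.6053 + 112.8·0.6486 + 63.02·0.6317 = 157.7 kg
  K2O: 73.87·0.04810 + 112.8·0.1186 = 16.93 kg
  BaO: 42.85·0.7749 = 33.20 kg
  Na2O: 73.87·0.1007 + 112.8·0.03390 = 11.26 kg
LOI: 73.87·0.01580 + 112.8·0.01510 + 55.96·0.01470 + 72.74·0.3436 + 63.02·0.04990 + 42.85·0.2251 = 41.48 kg
The glass mass, total less LOI, = 421.2 − 41.48 = 379.8 kg (the oxide masses sum to this)
percent by weight: oxide/glass ×100

Glass mass = 379.8 kg (batch 421.2 − LOI 41.48).
Composition: MgO 19.80%, Al2O3 22.51%, SiO2 41.52%, K2O 4.458%, BaO 8.743%, Na2O 2.966%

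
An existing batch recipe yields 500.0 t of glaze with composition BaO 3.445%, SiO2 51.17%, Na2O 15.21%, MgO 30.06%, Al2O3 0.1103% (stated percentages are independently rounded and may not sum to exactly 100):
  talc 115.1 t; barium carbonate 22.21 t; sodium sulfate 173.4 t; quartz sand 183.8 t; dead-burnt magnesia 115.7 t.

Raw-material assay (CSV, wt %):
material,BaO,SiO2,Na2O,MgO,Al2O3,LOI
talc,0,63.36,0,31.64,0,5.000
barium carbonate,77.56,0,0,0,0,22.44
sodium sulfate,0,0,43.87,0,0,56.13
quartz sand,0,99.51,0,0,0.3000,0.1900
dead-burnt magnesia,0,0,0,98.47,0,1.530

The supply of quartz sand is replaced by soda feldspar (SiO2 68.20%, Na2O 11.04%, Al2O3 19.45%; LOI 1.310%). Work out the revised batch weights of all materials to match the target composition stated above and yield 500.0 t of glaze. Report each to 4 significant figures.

Revised batch per 500.0 t glaze:
  talc: 400.8 t
  barium carbonate: 22.21 t
  sodium sulfate: 172.6 t
  soda feldspar: 2.835 t
  dead-burnt magnesia: 23.87 t
Total batch = 622.3 t; LOI loss = 122.3 t

The whole derivation runs at exact precision through the solve. Working values appear rounded off to 4 significant digits alongside each step — each reported figure sees exactly one rounding; derived quantities, including totals, ignition loss, yield, five oxide percentages, net glass mass, are rebuilt starting from the weights on 500.0 t of glass in exact precision, as quoted within the problem or the answer.
Target masses of each oxide per 500.0 t glaze:
  BaO: 3.445% × 500.0 = 17.23 t
  SiO2: 51.17% × 500.0 = 255.8 t
  Na2O: 15.21% × 500.0 = 76.05 t
  MgO: 30.06% × 500.0 = 150.3 t
  Al2O3: 0.1103% × 500.0 = 0.5515 t
Checking each oxide sum per the reported batch figures, at the basis given (delivered sums recover each target exact up to rounding of places):
  BaO: 22.21·0.7756 = 17.23 t (target 17.23 t)
  SiO2: 400.8·0.6336 + 2.835·0.6820 = 255.9 t (target 255.8 t)
  Na2O: 172.6·0.4387 + 2.835·0.1104 = 76.03 t (target 76.05 t)
  MgO: 400.8·0.3164 + 23.87·0.9847 = 150.3 t (target 150.3 t)
  Al2O3: 2.835·0.1945 = 0.5514 t (target 0.5515 t)
Glass-mass sanity pass: batch Σ − ignition loss = 500.0 t (targets for the oxides total 500.0 t; versus the stated basis of 500.0 t — deltas are rounding alone).
Batch total: Σ batch = 622.3 t; ignition loss, Σ(batch × LOI) = 122.3 t; yield, glass over the total, = 80.35%.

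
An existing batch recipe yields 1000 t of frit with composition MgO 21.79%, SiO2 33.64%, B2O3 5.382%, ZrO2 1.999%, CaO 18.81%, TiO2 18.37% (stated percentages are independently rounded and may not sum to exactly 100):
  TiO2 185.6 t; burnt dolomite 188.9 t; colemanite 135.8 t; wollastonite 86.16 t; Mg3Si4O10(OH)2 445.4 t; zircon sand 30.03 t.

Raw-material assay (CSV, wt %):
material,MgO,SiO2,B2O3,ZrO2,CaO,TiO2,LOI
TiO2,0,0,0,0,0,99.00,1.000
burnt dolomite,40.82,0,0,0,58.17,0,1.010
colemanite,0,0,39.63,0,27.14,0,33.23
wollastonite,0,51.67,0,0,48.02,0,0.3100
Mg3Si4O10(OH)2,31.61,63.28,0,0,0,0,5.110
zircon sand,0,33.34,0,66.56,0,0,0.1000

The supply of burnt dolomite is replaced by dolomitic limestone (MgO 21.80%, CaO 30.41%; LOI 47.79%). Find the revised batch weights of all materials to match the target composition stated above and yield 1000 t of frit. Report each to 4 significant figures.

Revised batch per 1000 t frit:
  TiO2: 185.6 t
  dolomitic limestone: 356.9 t
  colemanite: 135.8 t
  wollastonite: 88.92 t
  Mg3Si4O10(OH)2: 443.2 t
  zircon sand: 30.03 t
Total batch = 1240 t; LOI loss = 240.5 t

Working values are printed rounded to four significant figures within the worked lines. The working math holds full float precision through the solve — exactly one rounding is applied to each reported result. All derived quantities, including net glass mass, the six compositions, the yield, ignition loss, the totals, are computed from the batch weights on 1000 t of glass in full float precision, as they appear in problem or answer.
Oxide mass targets, per 1000 t frit:
  MgO: 21.79% × 1000 = 217.9 t
  SiO2: 33.64% × 1000 = 336.4 t
  B2O3: 5.382% × 1000 = 53.82 t
  ZrO2: 1.999% × 1000 = 19.99 t
  CaO: 18.81% × 1000 = 188.1 t
  TiO2: 18.37% × 1000 = 183.7 t
Oxide-by-oxide audit applying the batch weights above, per the basis as stated (target by target, the sums agree within answer rounding):
  MgO: 356.9·0.2180 + 443.2·0.3161 = 217.9 t (target 217.9 t)
  SiO2: 88.92·0.5167 + 443.2·0.6328 + 30.03·0.3334 = 336.4 t (target 336.4 t)
  B2O3: 135.8·0.3963 = 53.82 t (target 53.82 t)
  ZrO2: 30.03·0.6656 = 19.99 t (target 19.99 t)
  CaO: 356.9·0.3041 + 135.8·0.2714 + 88.92·0.4802 = 188.1 t (target 188.1 t)
  TiO2: 185.6·0.9900 = 183.7 t (target 183.7 t)
Glass mass check: whole batch net of LOI = 1000 t (the targets, summed, come to 999.9 t; versus the stated basis of 1000 t — differing by rounding only).
Adding the batch up: Σ batch = 1240 t; Σ batch·LOI gives LOI loss = 240.5 t; as yield: glass ÷ batch → 80.61%.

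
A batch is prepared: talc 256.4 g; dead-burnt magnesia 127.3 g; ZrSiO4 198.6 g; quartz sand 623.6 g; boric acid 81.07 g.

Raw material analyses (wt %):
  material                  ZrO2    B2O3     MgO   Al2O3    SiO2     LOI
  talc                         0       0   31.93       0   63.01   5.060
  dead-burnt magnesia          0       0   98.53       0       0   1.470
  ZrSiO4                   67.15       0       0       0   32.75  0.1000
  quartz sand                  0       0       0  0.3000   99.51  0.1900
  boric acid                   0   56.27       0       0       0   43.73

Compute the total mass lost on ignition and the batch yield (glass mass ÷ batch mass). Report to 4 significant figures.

LOI loss = 51.68 g; glass = 1235 g; yield = 95.98%

Mid-chain values are displayed rounded to 4 significant digits across the worked steps — every computation holds exact precision throughout. Every reported figure includes exactly one rounding. All derived quantities (glass mass, five oxide percentages, LOI, yield, totals) are rebuilt at full float precision using the weight values per 1235 g of glass as given in the problem or the answer.
LOI of each material in turn:
  talc: 256.4 × 0.05060 = 12.97 g
  dead-burnt magnesia: 127.3 × 0.01470 = 1.871 g
  ZrSiO4: 198.6 × 0.001000 = 0.1986 g
  quartz sand: 623.6 × 0.001900 = 1.185 g
  boric acid: 81.07 × 0.4373 = 35.45 g
Total LOI = 51.68 g
Glass = batch − LOI = 1287 − 51.68 = 1235 g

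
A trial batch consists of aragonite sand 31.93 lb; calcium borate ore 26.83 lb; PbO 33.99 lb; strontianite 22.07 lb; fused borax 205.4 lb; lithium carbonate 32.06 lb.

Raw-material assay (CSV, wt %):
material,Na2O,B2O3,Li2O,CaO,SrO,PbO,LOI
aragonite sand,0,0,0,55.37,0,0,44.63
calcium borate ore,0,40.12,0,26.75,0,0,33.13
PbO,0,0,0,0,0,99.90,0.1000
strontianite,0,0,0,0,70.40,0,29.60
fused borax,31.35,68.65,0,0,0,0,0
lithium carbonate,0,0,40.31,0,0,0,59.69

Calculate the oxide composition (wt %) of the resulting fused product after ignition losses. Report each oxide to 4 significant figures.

Glass mass = 303.4 lb (batch 352.3 − LOI 48.84).
Composition: Na2O 21.22%, B2O3 50.02%, Li2O 4.259%, CaO 8.192%, SrO 5.120%, PbO 11.19%

The whole derivation keeps full float precision throughout; values along the way are printed rounded off to 4 significant digits alongside each step; each reported figure takes exactly one rounding; all derived quantities (six oxide percentages, net glass mass, LOI, totals, yield) are rebuilt using the weight values at 303.4 lb of glass at full precision, as set out in problem or answer.
Oxide-by-oxide delivered mass:
  Na2O: 205.4·0.3135 = 64.39 lb
  B2O3: 26.83·0.4012 + 205.4·0.6865 = 151.8 lb
  Li2O: 32.06·0.4031 = 12.92 lb
  CaO: 31.93·0.5537 + 26.83·0.2675 = 24.86 lb
  SrO: 22.07·0.7040 = 15.54 lb
  PbO: 33.99·0.9990 = 33.96 lb
LOI: 31.93·0.4463 + 26.83·0.3313 + 33.99·0.001000 + 22.07·0.2960 + 32.06·0.5969 = 48.84 lb
Resulting glass, batch − LOI: 352.3 − 48.84 = 303.4 lb (the oxide masses sum to this)
percent by weight: oxide/glass ×100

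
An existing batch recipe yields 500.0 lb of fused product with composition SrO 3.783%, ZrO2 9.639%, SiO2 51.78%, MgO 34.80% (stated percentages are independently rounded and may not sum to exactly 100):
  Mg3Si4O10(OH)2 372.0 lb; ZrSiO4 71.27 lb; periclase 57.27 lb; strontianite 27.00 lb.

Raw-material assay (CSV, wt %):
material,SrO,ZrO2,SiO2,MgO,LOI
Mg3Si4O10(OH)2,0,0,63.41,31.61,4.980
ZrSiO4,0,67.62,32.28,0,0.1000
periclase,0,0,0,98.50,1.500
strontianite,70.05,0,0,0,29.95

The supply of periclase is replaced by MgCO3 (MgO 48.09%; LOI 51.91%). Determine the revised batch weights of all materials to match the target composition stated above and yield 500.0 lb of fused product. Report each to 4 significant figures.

Revised batch per 500.0 lb fused product:
  Mg3Si4O10(OH)2: 372.0 lb
  ZrSiO4: 71.27 lb
  MgCO3: 117.3 lb
  strontianite: 27.00 lb
Total batch = 587.6 lb; LOI loss = 87.57 lb

All arithmetic maintains exact precision through every step; the intermediate values appear with 4-significant-figure rounding in the printout; a single rounding produces every reported figure. All derived quantities are recomputed from the batch weights on 500.0 lb of glass in full precision (the four compositions, the yield, net glass mass, ignition loss, totals), as they appear in the problem or answer text.
Target oxide masses per 500.0 lb fused product:
  SrO: 3.783% × 500.0 = 18.92 lb
  ZrO2: 9.639% × 500.0 = 48.20 lb
  SiO2: 51.78% × 500.0 = 258.9 lb
  MgO: 34.80% × 500.0 = 174.0 lb
A balance pass over the oxides, per the reported batch figures, at the basis given (every target is met by its sum inside rounding margins):
  SrO: 27.00·0.7005 = 18.91 lb (target 18.92 lb)
  ZrO2: 71.27·0.6762 = 48.19 lb (target 48.20 lb)
  SiO2: 372.0·0.6341 + 71.27·0.3228 = 258.9 lb (target 258.9 lb)
  MgO: 372.0·0.3161 + 117.3·0.4809 = 174.0 lb (target 174.0 lb)
Glass-mass bookkeeping: total charge less LOI = 500.0 lb (targets for the oxides total 500.0 lb; stated basis 500.0 lb — differing by rounding only).
Adding the batch up: Σ batch = 587.6 lb; the LOI term Σ batch·LOI equals 87.57 lb; yield = glass ÷ total batch = 85.10%.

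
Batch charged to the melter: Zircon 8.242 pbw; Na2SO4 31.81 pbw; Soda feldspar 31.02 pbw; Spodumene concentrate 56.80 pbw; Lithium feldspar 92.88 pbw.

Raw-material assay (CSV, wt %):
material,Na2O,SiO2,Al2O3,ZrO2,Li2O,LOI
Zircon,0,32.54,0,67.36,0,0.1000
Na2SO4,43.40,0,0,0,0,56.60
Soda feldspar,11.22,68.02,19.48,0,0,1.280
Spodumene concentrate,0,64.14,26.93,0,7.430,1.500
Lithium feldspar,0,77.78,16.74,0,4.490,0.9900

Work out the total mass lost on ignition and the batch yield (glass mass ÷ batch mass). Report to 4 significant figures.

LOI loss = 20.18 pbw; glass = 200.6 pbw; yield = 90.86%

Mid-chain values are displayed, rounded to four significant figures, on the page; every computation maintains exact precision from start to finish; each reported result takes just one rounding; derived quantities, including glass mass, yield, totals, the five compositions, LOI, are carried using the weight values on 200.6 pbw of glass in full precision, exactly as shown in problem or answer.
Per-material ignition loss:
  Zircon: 8.242 × 0.001000 = 0.008242 pbw
  Na2SO4: 31.81 × 0.5660 = 18.00 pbw
  Soda feldspar: 31.02 × 0.01280 = 0.3971 pbw
  Spodumene concentrate: 56.80 × 0.01500 = 0.8520 pbw
  Lithium feldspar: 92.88 × 0.009900 = 0.9195 pbw
Total LOI = 20.18 pbw
Glass = batch − LOI = 220.8 − 20.18 = 200.6 pbw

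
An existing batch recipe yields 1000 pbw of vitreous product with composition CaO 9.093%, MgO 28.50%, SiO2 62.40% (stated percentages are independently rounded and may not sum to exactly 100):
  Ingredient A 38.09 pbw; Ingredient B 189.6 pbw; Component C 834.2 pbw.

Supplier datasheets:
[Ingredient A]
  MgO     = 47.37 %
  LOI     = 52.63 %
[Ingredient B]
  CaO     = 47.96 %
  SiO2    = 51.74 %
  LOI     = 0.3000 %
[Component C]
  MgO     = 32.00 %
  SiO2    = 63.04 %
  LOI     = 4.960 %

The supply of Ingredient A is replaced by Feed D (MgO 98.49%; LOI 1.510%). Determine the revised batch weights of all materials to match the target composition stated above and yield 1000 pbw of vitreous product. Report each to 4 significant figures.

Values along the way are printed with 4-significant-digit rounding as written; every computation holds full float precision from start to finish. Each reported value is rounded exactly once. The derived quantities, which include net glass mass, ignition loss, totals, yield, the three compositions, are recomputed at full precision, as written in question or answer, using the weight values at 1000 pbw of glass.
Oxide mass targets, per 1000 pbw vitreous product:
  CaO: 9.093% × 1000 = 90.93 pbw
  MgO: 28.50% × 1000 = 285.0 pbw
  SiO2: 62.40% × 1000 = 624.0 pbw
Per-oxide balance check from the weights as reported, for the quoted basis mass (sums match the target masses net of answer rounding effects):
  CaO: 189.6·0.4796 = 90.93 pbw (target 90.93 pbw)
  MgO: 18.32·0.9849 + 834.2·0.3200 = 285.0 pbw (target 285.0 pbw)
  SiO2: 189.6·0.5174 + 834.2·0.6304 = 624.0 pbw (target 624.0 pbw)
Consistency of the glass mass: Σ batch − LOI loss = 999.9 pbw (the targets, summed, come to 999.9 pbw; versus the stated basis of 1000 pbw — deltas are rounding alone).
Batch total: Σ batch = 1042 pbw; ignition loss, Σ(batch × LOI) = 42.22 pbw; the yield ratio, glass ÷ batch: 95.95%.

Revised batch per 1000 pbw vitreous product:
  Feed D: 18.32 pbw
  Ingredient B: 189.6 pbw
  Component C: 834.2 pbw
Total batch = 1042 pbw; LOI loss = 42.22 pbw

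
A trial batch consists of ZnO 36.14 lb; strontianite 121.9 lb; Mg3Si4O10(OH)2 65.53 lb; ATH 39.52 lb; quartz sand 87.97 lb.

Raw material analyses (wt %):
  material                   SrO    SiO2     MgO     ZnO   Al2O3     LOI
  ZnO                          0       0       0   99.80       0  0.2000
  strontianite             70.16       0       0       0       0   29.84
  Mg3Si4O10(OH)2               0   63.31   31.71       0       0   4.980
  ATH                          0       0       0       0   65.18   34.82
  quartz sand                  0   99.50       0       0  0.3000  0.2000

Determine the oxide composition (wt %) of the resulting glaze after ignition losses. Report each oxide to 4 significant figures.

Values along the way are printed rounded off to 4 significant digits on the page; each numeric step runs at full float precision from first step to last; each reported value sees exactly one rounding — all derived quantities, which include ignition loss, yield, net glass mass, five oxide percentages, totals, are recomputed at exact precision, exactly as shown in the question or the answer, starting from the weights on 297.4 lb of glass.
Oxide masses out of the charge:
  SrO: 121.9·0.7016 = 85.53 lb
  SiO2: 65.53·0.6331 + 87.97·0.9950 = 129.0 lb
  MgO: 65.53·0.3171 = 20.78 lb
  ZnO: 36.14·0.9980 = 36.07 lb
  Al2O3: 39.52·0.6518 + 87.97·0.003000 = 26.02 lb
LOI: 36.14·0.002000 + 121.9·0.2984 + 65.53·0.04980 + 39.52·0.3482 + 87.97·0.002000 = 53.65 lb
Net of LOI, the glass mass = 351.1 − 53.65 = 297.4 lb (equal to the oxide-mass sum)
wt % = oxide mass / glass mass × 100

Glass mass = 297.4 lb (batch 351.1 − LOI 53.65).
Composition: SrO 28.76%, SiO2 43.38%, MgO 6.987%, ZnO 12.13%, Al2O3 8.750%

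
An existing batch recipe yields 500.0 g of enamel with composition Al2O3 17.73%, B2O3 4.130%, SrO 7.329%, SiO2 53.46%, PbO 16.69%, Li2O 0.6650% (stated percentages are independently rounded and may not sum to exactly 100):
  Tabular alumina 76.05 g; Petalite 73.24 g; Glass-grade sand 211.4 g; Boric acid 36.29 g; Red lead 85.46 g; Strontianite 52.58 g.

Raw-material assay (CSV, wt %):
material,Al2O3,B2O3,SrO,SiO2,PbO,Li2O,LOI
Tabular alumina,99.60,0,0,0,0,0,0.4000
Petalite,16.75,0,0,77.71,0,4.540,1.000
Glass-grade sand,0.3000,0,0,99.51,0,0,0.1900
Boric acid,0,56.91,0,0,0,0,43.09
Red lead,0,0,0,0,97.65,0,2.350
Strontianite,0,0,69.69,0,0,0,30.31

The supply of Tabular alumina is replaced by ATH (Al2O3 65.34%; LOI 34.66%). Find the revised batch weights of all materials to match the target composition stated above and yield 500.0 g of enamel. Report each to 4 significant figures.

All arithmetic carries exact precision through every step — the intermediate values are shown, with 4-significant-digit rounding, in the printout. Each reported figure is rounded just once; the derived quantities, which include net glass mass, the totals, yield, ignition loss, six oxide percentages, are rebuilt in full float precision, exactly as printed in either problem or answer, starting from the weights for 500.0 g of glass.
Oxide-by-oxide targets in 500.0 g enamel:
  Al2O3: 17.73% × 500.0 = 88.65 g
  B2O3: 4.130% × 500.0 = 20.65 g
  SrO: 7.329% × 500.0 = 36.65 g
  SiO2: 53.46% × 500.0 = 267.3 g
  PbO: 16.69% × 500.0 = 83.45 g
  Li2O: 0.6650% × 500.0 = 3.325 g
Balance tally, oxide-wise, applying the batch weights above, against the basis in use (each sum matches its target mass up to rounding of the answer):
  Al2O3: 115.9·0.6534 + 73.24·0.1675 + 211.4·0.003000 = 88.63 g (target 88.65 g)
  B2O3: 36.29·0.5691 = 20.65 g (target 20.65 g)
  SrO: 52.58·0.6969 = 36.64 g (target 36.65 g)
  SiO2: 73.24·0.7771 + 211.4·0.9951 = 267.3 g (target 267.3 g)
  PbO: 85.46·0.9765 = 83.45 g (target 83.45 g)
  Li2O: 73.24·0.04540 = 3.325 g (target 3.325 g)
Mass balance on the glass: net batch after ignition = 500.0 g (summing oxide targets gives 500.0 g; versus the stated basis of 500.0 g — gaps are rounding artifacts).
Batch total: Σ batch = 574.9 g; Σ batch·LOI gives LOI loss = 74.89 g; glass ÷ batch gives a yield of 86.97%.

Revised batch per 500.0 g enamel:
  ATH: 115.9 g
  Petalite: 73.24 g
  Glass-grade sand: 211.4 g
  Boric acid: 36.29 g
  Red lead: 85.46 g
  Strontianite: 52.58 g
Total batch = 574.9 g; LOI loss = 74.89 g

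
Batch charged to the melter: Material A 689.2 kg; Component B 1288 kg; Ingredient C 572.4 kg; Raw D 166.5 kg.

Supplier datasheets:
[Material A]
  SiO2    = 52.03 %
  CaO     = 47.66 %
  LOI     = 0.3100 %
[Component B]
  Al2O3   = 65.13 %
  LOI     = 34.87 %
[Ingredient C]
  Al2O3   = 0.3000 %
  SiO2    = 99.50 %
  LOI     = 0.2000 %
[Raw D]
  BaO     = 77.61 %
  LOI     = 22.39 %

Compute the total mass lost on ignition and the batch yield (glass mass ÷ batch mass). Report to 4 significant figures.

LOI loss = 489.7 kg; glass = 2226 kg; yield = 81.97%

The whole derivation runs at full float precision at all times; intermediates are printed, rounded to 4 significant figures, in the printout — each reported number is rounded exactly once; derived quantities are carried at full float precision (totals, the yield, net glass mass, the four compositions, LOI) from the batch weights at 2226 kg of glass, as set out in the problem or answer text.
Per-material ignition loss:
  Material A: 689.2 × 0.003100 = 2.137 kg
  Component B: 1288 × 0.3487 = 449.1 kg
  Ingredient C: 572.4 × 0.002000 = 1.145 kg
  Raw D: 166.5 × 0.2239 = 37.28 kg
Total LOI = 489.7 kg
Glass = batch − LOI = 2716 − 489.7 = 2226 kg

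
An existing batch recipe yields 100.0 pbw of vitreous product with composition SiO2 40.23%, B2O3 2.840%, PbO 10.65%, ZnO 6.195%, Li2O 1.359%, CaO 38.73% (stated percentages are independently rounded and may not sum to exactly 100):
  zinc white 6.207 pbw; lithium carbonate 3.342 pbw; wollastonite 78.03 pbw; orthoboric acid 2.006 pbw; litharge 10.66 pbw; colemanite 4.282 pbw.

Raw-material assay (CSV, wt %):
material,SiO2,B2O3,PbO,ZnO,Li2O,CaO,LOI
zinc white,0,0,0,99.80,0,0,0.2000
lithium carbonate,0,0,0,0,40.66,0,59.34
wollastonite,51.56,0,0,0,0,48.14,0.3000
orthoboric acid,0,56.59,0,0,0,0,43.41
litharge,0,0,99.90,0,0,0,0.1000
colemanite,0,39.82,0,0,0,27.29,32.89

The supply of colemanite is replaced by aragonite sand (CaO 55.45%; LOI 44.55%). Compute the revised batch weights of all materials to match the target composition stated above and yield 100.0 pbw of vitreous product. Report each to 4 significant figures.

Revised batch per 100.0 pbw vitreous product:
  zinc white: 6.207 pbw
  lithium carbonate: 3.342 pbw
  wollastonite: 78.03 pbw
  orthoboric acid: 5.019 pbw
  litharge: 10.66 pbw
  aragonite sand: 2.107 pbw
Total batch = 105.4 pbw; LOI loss = 5.358 pbw

Every computation carries full float precision end to end; in-progress results are displayed, rounded to 4 significant digits, alongside each step; each reported figure is rounded only once; all derived quantities are rebuilt from the weighed amounts at 100.0 pbw of glass at full precision (the totals, LOI, net glass mass, six oxide percentages, yield) exactly as printed in problem or answer.
Oxide mass targets, per 100.0 pbw vitreous product:
  SiO2: 40.23% × 100.0 = 40.23 pbw
  B2O3: 2.840% × 100.0 = 2.840 pbw
  PbO: 10.65% × 100.0 = 10.65 pbw
  ZnO: 6.195% × 100.0 = 6.195 pbw
  Li2O: 1.359% × 100.0 = 1.359 pbw
  CaO: 38.73% × 100.0 = 38.73 pbw
Per-oxide balance check working from each reported weight, against the basis in use (each sum matches its target mass up to rounding of the answer):
  SiO2: 78.03·0.5156 = 40.23 pbw (target 40.23 pbw)
  B2O3: 5.019·0.5659 = 2.840 pbw (target 2.840 pbw)
  PbO: 10.66·0.9990 = 10.65 pbw (target 10.65 pbw)
  ZnO: 6.207·0.9980 = 6.195 pbw (target 6.195 pbw)
  Li2O: 3.342·0.4066 = 1.359 pbw (target 1.359 pbw)
  CaO: 78.03·0.4814 + 2.107·0.5545 = 38.73 pbw (target 38.73 pbw)
Glass mass check: batch Σ − ignition loss = 100.0 pbw (per-oxide target masses sum to 100.0 pbw; stated basis 100.0 pbw — any gap is answer rounding).
Adding the batch up: Σ batch = 105.4 pbw; ignition loss, Σ(batch × LOI) = 5.358 pbw; yield, glass over the total, = 94.92%.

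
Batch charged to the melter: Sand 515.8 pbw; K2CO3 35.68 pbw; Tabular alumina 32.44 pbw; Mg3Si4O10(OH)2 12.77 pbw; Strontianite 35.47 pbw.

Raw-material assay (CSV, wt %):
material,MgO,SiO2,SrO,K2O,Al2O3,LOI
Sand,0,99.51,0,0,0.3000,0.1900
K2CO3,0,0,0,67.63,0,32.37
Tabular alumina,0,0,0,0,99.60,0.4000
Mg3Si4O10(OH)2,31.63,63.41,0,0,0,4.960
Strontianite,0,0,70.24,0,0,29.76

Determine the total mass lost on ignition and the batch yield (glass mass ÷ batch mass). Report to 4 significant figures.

The whole derivation carries full precision at all times — mid-chain values appear rounded to 4 significant figures on the page; each reported value undergoes a single rounding. Derived quantities (the five compositions, the yield, the totals, glass mass, ignition loss) are recomputed at full float precision from the weighed amounts at 608.3 pbw of glass as they appear in either problem or answer.
Per-material ignition loss:
  Sand: 515.8 × 0.001900 = 0.9800 pbw
  K2CO3: 35.68 × 0.3237 = 11.55 pbw
  Tabular alumina: 32.44 × 0.004000 = 0.1298 pbw
  Mg3Si4O10(OH)2: 12.77 × 0.04960 = 0.6334 pbw
  Strontianite: 35.47 × 0.2976 = 10.56 pbw
Total LOI = 23.85 pbw
Glass = batch − LOI = 632.2 − 23.85 = 608.3 pbw

LOI loss = 23.85 pbw; glass = 608.3 pbw; yield = 96.23%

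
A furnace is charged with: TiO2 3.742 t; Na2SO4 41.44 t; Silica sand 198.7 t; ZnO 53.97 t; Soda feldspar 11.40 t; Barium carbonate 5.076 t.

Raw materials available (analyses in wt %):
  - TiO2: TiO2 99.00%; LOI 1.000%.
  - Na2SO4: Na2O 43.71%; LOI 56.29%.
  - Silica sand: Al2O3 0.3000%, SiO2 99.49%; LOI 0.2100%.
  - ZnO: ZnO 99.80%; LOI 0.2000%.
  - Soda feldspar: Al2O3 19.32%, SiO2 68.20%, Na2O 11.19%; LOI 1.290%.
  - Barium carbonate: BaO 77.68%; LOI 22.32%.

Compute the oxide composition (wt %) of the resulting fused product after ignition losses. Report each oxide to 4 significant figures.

In-progress results are shown rounded to 4 significant figures. Every computation carries full precision throughout; each reported figure is rounded once only. The derived quantities are recomputed in full float precision (LOI, the totals, the yield, six oxide percentages, glass mass) starting from the weights for 289.2 t of glass precisely as stated by the question or the answer.
Delivered oxide masses:
  Al2O3: 198.7·0.003000 + 11.40·0.1932 = 2.799 t
  TiO2: 3.742·0.9900 = 3.705 t
  SiO2: 198.7·0.9949 + 11.40·0.6820 = 205.5 t
  ZnO: 53.97·0.9980 = 53.86 t
  Na2O: 41.44·0.4371 + 11.40·0.1119 = 19.39 t
  BaO: 5.076·0.7768 = 3.943 t
LOI: 3.742·0.01000 + 41.44·0.5629 + 198.7·0.002100 + 53.97·0.002000 + 11.40·0.01290 + 5.076·0.2232 = 25.17 t
Glass = total batch minus LOI = 314.3 − 25.17 = 289.2 t (= the summed oxide contributions)
oxide / glass × 100 gives the wt %

Glass mass = 289.2 t (batch 314.3 − LOI 25.17).
Composition: Al2O3 0.9678%, TiO2 1.281%, SiO2 71.05%, ZnO 18.63%, Na2O 6.705%, BaO 1.364%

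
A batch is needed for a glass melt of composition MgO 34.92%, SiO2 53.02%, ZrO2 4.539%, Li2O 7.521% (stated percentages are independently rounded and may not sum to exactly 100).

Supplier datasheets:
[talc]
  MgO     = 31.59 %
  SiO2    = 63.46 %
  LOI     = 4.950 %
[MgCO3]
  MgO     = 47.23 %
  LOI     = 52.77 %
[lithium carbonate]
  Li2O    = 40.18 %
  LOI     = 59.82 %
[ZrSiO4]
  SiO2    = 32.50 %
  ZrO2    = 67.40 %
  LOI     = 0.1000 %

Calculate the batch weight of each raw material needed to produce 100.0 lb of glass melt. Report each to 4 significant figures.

Batch per 100.0 lb glass melt:
  talc: 80.10 lb
  MgCO3: 20.36 lb
  lithium carbonate: 18.72 lb
  ZrSiO4: 6.734 lb
Total batch = 125.9 lb; LOI loss = 25.91 lb; yield = 79.42%

Working values appear rounded to 4 significant figures; the working math runs at exact precision at each step. Every reported number receives exactly one rounding; all derived quantities (the totals, glass mass, the yield, ignition loss, the four compositions) are re-derived in exact precision from the batch weights per 100.0 lb of glass, as written in either problem or answer.
Target masses of each oxide per 100.0 lb glass melt:
  MgO: 34.92% × 100.0 = 34.92 lb
  SiO2: 53.02% × 100.0 = 53.02 lb
  ZrO2: 4.539% × 100.0 = 4.539 lb
  Li2O: 7.521% × 100.0 = 7.521 lb
Mass-balance tally per oxide on the weights just shown, per the basis as stated (each sum matches its target mass net of answer rounding effects):
  MgO: 80.10·0.3159 + 20.36·0.4723 = 34.92 lb (target 34.92 lb)
  SiO2: 80.10·0.6346 + 6.734·0.3250 = 53.02 lb (target 53.02 lb)
  ZrO2: 6.734·0.6740 = 4.539 lb (target 4.539 lb)
  Li2O: 18.72·0.4018 = 7.522 lb (target 7.521 lb)
The glass-mass cross-check: the batch minus its LOI: 100.0 lb (targets for the oxides total 100.0 lb; with the basis standing at 100.0 lb — a pure rounding effect).
Total batch = Σ batch = 125.9 lb; the LOI term Σ batch·LOI equals 25.91 lb; as yield: glass ÷ batch → 79.42%.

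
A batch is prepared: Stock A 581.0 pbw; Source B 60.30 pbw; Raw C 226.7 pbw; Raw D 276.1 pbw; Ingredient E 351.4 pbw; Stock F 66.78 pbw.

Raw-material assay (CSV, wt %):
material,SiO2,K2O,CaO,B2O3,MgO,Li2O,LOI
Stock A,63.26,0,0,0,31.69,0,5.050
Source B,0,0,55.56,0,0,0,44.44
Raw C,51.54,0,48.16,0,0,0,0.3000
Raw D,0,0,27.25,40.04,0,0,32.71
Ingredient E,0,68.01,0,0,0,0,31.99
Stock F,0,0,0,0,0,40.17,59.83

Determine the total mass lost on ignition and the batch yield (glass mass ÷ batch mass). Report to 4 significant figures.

LOI loss = 299.5 pbw; glass = 1263 pbw; yield = 80.83%

The intermediate values are displayed rounded to 4 significant figures in the printout; all internal work maintains exact precision in all steps. Exactly one rounding goes into each reported figure; all derived quantities, including net glass mass, six oxide percentages, totals, LOI, yield, are re-derived using the weight values at 1263 pbw of glass in full float precision as set out in the question or the answer.
Per-material ignition loss:
  Stock A: 581.0 × 0.05050 = 29.34 pbw
  Source B: 60.30 × 0.4444 = 26.80 pbw
  Raw C: 226.7 × 0.003000 = 0.6801 pbw
  Raw D: 276.1 × 0.3271 = 90.31 pbw
  Ingredient E: 351.4 × 0.3199 = 112.4 pbw
  Stock F: 66.78 × 0.5983 = 39.95 pbw
Total LOI = 299.5 pbw
Glass = batch − LOI = 1562 − 299.5 = 1263 pbw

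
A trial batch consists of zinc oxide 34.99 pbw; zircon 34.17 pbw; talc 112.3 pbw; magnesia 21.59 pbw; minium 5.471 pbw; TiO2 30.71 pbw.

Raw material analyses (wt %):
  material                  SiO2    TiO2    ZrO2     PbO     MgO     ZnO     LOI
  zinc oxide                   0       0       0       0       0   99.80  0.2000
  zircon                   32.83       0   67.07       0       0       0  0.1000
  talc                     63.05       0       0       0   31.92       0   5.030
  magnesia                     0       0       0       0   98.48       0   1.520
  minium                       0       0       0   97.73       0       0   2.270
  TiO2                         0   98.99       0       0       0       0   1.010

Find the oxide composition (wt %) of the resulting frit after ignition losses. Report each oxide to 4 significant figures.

The intermediate values are shown rounded off to 4 significant figures within the worked lines — each numeric step maintains full precision all the way through — each reported number takes exactly one rounding. Derived quantities (totals, LOI, glass mass, the six compositions, yield) are rebuilt from the batch weights for 232.7 pbw of glass at full precision exactly as shown in question or answer.
Oxide-by-oxide delivered mass:
  SiO2: 34.17·0.3283 + 112.3·0.6305 = 82.02 pbw
  TiO2: 30.71·0.9899 = 30.40 pbw
  ZrO2: 34.17·0.6707 = 22.92 pbw
  PbO: 5.471·0.9773 = 5.347 pbw
  MgO: 112.3·0.3192 + 21.59·0.9848 = 57.11 pbw
  ZnO: 34.99·0.9980 = 34.92 pbw
LOI: 34.99·0.002000 + 34.17·0.001000 + 112.3·0.05030 + 21.59·0.01520 + 5.471·0.02270 + 30.71·0.01010 = 6.515 pbw
Resulting glass, batch − LOI: 239.2 − 6.515 = 232.7 pbw (the oxide masses sum to this)
percent by weight: oxide/glass ×100

Glass mass = 232.7 pbw (batch 239.2 − LOI 6.515).
Composition: SiO2 35.25%, TiO2 13.06%, ZrO2 9.848%, PbO 2.298%, MgO 24.54%, ZnO 15.01%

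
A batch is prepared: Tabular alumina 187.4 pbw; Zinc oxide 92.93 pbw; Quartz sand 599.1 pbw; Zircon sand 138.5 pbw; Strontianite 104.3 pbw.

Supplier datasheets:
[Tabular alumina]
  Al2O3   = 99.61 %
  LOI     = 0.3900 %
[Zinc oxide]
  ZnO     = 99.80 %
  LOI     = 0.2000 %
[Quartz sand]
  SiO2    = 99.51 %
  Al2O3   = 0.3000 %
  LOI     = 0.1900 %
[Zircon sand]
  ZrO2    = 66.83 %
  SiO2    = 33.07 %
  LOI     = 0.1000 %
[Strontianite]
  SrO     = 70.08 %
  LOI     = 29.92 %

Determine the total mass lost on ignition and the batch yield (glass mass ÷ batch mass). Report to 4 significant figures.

LOI loss = 33.40 pbw; glass = 1089 pbw; yield = 97.02%

The working math keeps exact precision at each step; mid-chain values are displayed (rounded to four significant figures) alongside each step; a single rounding completes each reported result; all derived quantities are re-derived starting from the weights on 1089 pbw of glass at full float precision (totals, the yield, glass mass, ignition loss, five oxide percentages) exactly as printed in question or answer.
Loss on ignition, line by line:
  Tabular alumina: 187.4 × 0.003900 = 0.7309 pbw
  Zinc oxide: 92.93 × 0.002000 = 0.1859 pbw
  Quartz sand: 599.1 × 0.001900 = 1.138 pbw
  Zircon sand: 138.5 × 0.001000 = 0.1385 pbw
  Strontianite: 104.3 × 0.2992 = 31.21 pbw
Total LOI = 33.40 pbw
Glass = batch − LOI = 1122 − 33.40 = 1089 pbw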